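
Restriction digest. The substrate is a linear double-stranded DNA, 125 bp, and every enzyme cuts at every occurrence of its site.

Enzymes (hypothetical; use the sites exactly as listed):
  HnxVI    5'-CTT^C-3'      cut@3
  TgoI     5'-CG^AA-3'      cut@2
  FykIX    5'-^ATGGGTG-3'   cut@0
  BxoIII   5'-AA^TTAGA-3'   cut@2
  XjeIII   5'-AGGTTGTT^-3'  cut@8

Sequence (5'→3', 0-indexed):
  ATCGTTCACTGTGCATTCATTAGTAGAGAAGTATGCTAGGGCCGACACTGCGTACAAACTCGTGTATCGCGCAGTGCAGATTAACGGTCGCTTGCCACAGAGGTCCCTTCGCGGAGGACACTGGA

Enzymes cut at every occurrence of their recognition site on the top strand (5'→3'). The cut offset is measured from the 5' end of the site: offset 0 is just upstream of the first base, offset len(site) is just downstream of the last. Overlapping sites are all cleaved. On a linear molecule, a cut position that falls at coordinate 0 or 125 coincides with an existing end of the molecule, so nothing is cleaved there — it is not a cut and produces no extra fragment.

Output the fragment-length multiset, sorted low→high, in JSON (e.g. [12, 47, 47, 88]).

[16,109]

Per-enzyme occurrences:
  HnxVI CTTC/3: at [106] ⇒ [109]
  TgoI (CGAA, off=2): no sites
  FykIX (ATGGGTG, off=0): no sites
  BxoIII (AATTAGA, off=2): no sites
  XjeIII (AGGTTGTT, off=8): no sites

All cut coordinates (distinct, sorted): [109]

Fragment lengths:
  [0,109): 109 bp
  [109,125): 16 bp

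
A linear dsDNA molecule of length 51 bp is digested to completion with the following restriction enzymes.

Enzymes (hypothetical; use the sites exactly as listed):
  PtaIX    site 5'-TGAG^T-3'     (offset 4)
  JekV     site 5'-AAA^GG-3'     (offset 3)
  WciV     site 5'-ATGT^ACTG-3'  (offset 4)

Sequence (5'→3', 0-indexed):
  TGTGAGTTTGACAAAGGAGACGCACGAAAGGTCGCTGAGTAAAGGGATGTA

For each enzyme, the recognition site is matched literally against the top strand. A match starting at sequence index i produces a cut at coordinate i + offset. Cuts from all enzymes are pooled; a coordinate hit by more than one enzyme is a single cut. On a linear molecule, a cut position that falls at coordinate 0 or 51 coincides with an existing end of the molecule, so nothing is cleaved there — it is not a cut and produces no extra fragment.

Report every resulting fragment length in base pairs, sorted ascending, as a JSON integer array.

Per-enzyme occurrences:
  PtaIX TGAGT/4: at [2, 35] ⇒ [6, 39]
  JekV AAAGG/3: at [12, 26, 40] ⇒ [15, 29, 43]
  WciV (ATGTACTG, off=4): no sites

All cut coordinates (distinct, sorted): [6, 15, 29, 39, 43]

Fragment lengths:
  [0,6): 6 bp
  [6,15): 9 bp
  [15,29): 14 bp
  [29,39): 10 bp
  [39,43): 4 bp
  [43,51): 8 bp

[4,6,8,9,10,14]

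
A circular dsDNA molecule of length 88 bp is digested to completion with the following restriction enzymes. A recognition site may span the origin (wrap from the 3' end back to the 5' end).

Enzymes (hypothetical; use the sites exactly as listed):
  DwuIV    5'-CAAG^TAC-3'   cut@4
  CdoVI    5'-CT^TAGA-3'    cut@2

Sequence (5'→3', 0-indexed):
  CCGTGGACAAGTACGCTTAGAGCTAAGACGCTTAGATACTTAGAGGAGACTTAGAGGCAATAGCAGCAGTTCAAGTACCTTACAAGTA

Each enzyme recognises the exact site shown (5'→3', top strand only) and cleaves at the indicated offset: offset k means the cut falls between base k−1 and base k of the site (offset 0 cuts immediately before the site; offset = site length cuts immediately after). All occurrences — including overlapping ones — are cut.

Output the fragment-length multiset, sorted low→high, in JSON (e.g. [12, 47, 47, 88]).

[6,8,11,11,13,15,24]

Scan for sites:
  DwuIV CAAGTAC/4: at [7, 71, 82] ⇒ [11, 75, 86]
  CdoVI CTTAGA/2: at [15, 30, 38, 49] ⇒ [17, 32, 40, 51]

All cut coordinates (distinct, sorted): [11, 17, 32, 40, 51, 75, 86]

Fragments:
  11→17: 6 bp
  17→32: 15 bp
  32→40: 8 bp
  40→51: 11 bp
  51→75: 24 bp
  75→86: 11 bp
  86→11 (wrap): 88-86+11 = 13 bp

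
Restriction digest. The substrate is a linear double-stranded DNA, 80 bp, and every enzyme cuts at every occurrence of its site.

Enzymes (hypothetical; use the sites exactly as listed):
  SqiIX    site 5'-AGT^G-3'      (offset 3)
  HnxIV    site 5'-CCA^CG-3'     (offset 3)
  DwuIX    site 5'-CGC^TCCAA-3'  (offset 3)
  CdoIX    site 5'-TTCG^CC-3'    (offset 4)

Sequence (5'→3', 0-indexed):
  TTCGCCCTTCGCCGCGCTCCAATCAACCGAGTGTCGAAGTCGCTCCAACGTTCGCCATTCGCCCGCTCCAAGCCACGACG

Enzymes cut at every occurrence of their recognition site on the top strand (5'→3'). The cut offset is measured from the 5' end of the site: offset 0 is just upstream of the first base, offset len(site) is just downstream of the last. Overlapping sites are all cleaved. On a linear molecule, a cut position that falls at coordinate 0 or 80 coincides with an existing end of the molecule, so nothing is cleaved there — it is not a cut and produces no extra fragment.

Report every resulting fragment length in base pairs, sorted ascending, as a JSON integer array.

[4,5,5,6,7,7,9,11,11,15]

Per-enzyme occurrences:
  SqiIX (AGTG, off=3): starts [29] → cuts [32]
  HnxIV (CCACG, off=3): starts [72] → cuts [75]
  DwuIX (CGCTCCAA, off=3): starts [14, 40, 63] → cuts [17, 43, 66]
  CdoIX (TTCGCC, off=4): starts [0, 7, 50, 57] → cuts [4, 11, 54, 61]

Pooled cuts: [4, 11, 17, 32, 43, 54, 61, 66, 75]

Fragments:
  [0,4): 4 bp
  [4,11): 7 bp
  [11,17): 6 bp
  [17,32): 15 bp
  [32,43): 11 bp
  [43,54): 11 bp
  [54,61): 7 bp
  [61,66): 5 bp
  [66,75): 9 bp
  [75,80): 5 bp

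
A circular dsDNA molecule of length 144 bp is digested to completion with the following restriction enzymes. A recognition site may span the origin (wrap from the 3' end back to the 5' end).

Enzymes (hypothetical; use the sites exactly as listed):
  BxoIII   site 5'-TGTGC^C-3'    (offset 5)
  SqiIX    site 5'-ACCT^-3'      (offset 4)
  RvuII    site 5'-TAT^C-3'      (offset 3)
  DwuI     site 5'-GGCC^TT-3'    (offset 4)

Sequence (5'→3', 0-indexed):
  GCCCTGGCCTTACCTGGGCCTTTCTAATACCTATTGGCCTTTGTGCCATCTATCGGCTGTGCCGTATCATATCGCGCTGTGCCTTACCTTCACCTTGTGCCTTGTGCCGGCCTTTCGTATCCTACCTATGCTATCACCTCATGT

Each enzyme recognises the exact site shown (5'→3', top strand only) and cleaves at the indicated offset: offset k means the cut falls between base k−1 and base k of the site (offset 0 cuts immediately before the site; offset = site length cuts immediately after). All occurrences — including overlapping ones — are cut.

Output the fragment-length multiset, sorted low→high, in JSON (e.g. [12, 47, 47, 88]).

Site scan:
  BxoIII TGTGCC/5: at [41, 57, 77, 95, 102, 141] ⇒ [2, 46, 62, 82, 100, 107]
  SqiIX ACCT/4: at [11, 28, 85, 91, 123, 135] ⇒ [15, 32, 89, 95, 127, 139]
  RvuII TATC/3: at [50, 64, 69, 117, 131] ⇒ [53, 67, 72, 120, 134]
  DwuI GGCCTT/4: at [5, 16, 35, 108] ⇒ [9, 20, 39, 112]

Pooled cuts: [2, 9, 15, 20, 32, 39, 46, 53, 62, 67, 72, 82, 89, 95, 100, 107, 112, 120, 127, 134, 139]

Fragments:
  2→9: 7 bp
  9→15: 6 bp
  15→20: 5 bp
  20→32: 12 bp
  32→39: 7 bp
  39→46: 7 bp
  46→53: 7 bp
  53→62: 9 bp
  62→67: 5 bp
  67→72: 5 bp
  72→82: 10 bp
  82→89: 7 bp
  89→95: 6 bp
  95→100: 5 bp
  100→107: 7 bp
  107→112: 5 bp
  112→120: 8 bp
  120→127: 7 bp
  127→134: 7 bp
  134→139: 5 bp
  139→2 (wrap): 144-139+2 = 7 bp

[5,5,5,5,5,5,6,6,7,7,7,7,7,7,7,7,7,8,9,10,12]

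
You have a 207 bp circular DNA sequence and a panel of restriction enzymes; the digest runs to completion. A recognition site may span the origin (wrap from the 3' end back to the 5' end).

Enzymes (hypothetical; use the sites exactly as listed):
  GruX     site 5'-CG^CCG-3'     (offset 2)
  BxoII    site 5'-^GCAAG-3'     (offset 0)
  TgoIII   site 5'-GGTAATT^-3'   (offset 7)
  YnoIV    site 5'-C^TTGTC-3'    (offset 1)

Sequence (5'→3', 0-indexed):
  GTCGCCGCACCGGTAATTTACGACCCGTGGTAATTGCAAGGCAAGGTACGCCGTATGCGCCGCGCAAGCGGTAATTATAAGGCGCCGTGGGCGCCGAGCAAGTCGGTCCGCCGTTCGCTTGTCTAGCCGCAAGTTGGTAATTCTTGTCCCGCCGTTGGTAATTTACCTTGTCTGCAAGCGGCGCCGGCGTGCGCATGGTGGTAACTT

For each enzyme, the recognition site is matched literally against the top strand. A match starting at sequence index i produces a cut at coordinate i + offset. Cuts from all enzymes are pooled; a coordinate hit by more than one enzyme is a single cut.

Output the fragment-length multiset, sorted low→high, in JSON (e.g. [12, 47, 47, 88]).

[1,4,4,4,5,6,6,8,8,8,9,9,10,10,10,12,13,13,14,14,17,22]

Scan for sites:
  GruX (CGCCG, off=2): starts [2, 48, 57, 82, 91, 108, 149, 181] → cuts [4, 50, 59, 84, 93, 110, 151, 183]
  BxoII (GCAAG, off=0): starts [35, 40, 63, 97, 128, 173] → cuts [35, 40, 63, 97, 128, 173]
  TgoIII (GGTAATT, off=7): starts [11, 28, 69, 135, 156] → cuts [18, 35, 76, 142, 163]
  YnoIV (CTTGTC, off=1): starts [117, 142, 166, 204] → cuts [118, 143, 167, 205]

Pooled cuts: [4, 18, 35, 40, 50, 59, 63, 76, 84, 93, 97, 110, 118, 128, 142, 143, 151, 163, 167, 173, 183, 205]

Fragments:
  4→18: 14 bp
  18→35: 17 bp
  35→40: 5 bp
  40→50: 10 bp
  50→59: 9 bp
  59→63: 4 bp
  63→76: 13 bp
  76→84: 8 bp
  84→93: 9 bp
  93→97: 4 bp
  97→110: 13 bp
  110→118: 8 bp
  118→128: 10 bp
  128→142: 14 bp
  142→143: 1 bp
  143→151: 8 bp
  151→163: 12 bp
  163→167: 4 bp
  167→173: 6 bp
  173→183: 10 bp
  183→205: 22 bp
  205→4 (wrap): 207-205+4 = 6 bp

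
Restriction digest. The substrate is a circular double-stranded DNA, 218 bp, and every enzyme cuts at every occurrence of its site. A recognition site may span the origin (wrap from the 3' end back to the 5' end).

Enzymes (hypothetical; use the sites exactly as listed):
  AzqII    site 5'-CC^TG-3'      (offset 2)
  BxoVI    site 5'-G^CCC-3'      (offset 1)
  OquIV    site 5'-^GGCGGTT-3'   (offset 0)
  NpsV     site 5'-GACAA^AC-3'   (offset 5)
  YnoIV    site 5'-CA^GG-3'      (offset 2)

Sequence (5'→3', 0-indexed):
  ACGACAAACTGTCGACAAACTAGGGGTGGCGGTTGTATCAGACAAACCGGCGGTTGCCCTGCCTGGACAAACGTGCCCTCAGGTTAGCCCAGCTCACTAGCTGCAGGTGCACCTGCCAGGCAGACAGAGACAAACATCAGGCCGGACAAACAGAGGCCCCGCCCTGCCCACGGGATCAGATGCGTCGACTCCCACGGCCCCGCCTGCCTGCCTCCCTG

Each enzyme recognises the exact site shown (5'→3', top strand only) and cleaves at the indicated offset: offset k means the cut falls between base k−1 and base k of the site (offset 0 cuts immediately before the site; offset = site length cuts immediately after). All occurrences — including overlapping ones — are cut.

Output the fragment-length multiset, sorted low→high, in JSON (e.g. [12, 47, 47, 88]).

[2,3,3,3,4,4,5,5,5,6,6,6,7,7,7,8,8,8,9,9,10,11,15,18,18,31]

Site scan:
  AzqII (CCTG, off=2): starts [57, 61, 111, 162, 202, 206, 214] → cuts [59, 63, 113, 164, 204, 208, 216]
  BxoVI (GCCC, off=1): starts [55, 74, 86, 155, 160, 165, 196] → cuts [56, 75, 87, 156, 161, 166, 197]
  OquIV (GGCGGTT, off=0): starts [27, 48] → cuts [27, 48]
  NpsV (GACAAAC, off=5): starts [2, 13, 40, 65, 128, 144] → cuts [7, 18, 45, 70, 133, 149]
  YnoIV (CAGG, off=2): starts [79, 103, 116, 137] → cuts [81, 105, 118, 139]

Pooled cuts: [7, 18, 27, 45, 48, 56, 59, 63, 70, 75, 81, 87, 105, 113, 118, 133, 139, 149, 156, 161, 164, 166, 197, 204, 208, 216]

Fragment lengths:
  7→18: 11 bp
  18→27: 9 bp
  27→45: 18 bp
  45→48: 3 bp
  48→56: 8 bp
  56→59: 3 bp
  59→63: 4 bp
  63→70: 7 bp
  70→75: 5 bp
  75→81: 6 bp
  81→87: 6 bp
  87→105: 18 bp
  105→113: 8 bp
  113→118: 5 bp
  118→133: 15 bp
  133→139: 6 bp
  139→149: 10 bp
  149→156: 7 bp
  156→161: 5 bp
  161→164: 3 bp
  164→166: 2 bp
  166→197: 31 bp
  197→204: 7 bp
  204→208: 4 bp
  208→216: 8 bp
  216→7 (wrap): 218-216+7 = 9 bp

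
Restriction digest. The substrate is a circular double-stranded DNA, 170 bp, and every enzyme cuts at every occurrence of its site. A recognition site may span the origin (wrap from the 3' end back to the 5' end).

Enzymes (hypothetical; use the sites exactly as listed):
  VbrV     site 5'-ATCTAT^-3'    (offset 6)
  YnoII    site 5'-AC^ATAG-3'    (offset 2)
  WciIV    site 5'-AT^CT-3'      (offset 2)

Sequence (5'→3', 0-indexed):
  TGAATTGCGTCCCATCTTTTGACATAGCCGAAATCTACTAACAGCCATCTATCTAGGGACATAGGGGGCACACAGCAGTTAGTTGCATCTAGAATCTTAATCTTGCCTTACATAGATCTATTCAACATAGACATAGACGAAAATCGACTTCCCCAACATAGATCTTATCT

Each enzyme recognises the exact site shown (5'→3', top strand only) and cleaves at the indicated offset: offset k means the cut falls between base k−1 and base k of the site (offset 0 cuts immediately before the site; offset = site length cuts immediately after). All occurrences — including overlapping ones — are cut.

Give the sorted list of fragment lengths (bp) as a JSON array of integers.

[4,4,5,5,6,6,6,6,7,8,8,10,11,14,17,25,28]

Per-enzyme occurrences:
  VbrV ATCTAT/6: at [46, 115] ⇒ [52, 121]
  YnoII ACATAG/2: at [21, 58, 109, 124, 130, 155] ⇒ [23, 60, 111, 126, 132, 157]
  WciIV ATCT/2: at [13, 32, 46, 50, 86, 93, 99, 115, 161, 166] ⇒ [15, 34, 48, 52, 88, 95, 101, 117, 163, 168]

All cut coordinates (distinct, sorted): [15, 23, 34, 48, 52, 60, 88, 95, 101, 111, 117, 121, 126, 132, 157, 163, 168]

Fragment lengths:
  15→23: 8 bp
  23→34: 11 bp
  34→48: 14 bp
  48→52: 4 bp
  52→60: 8 bp
  60→88: 28 bp
  88→95: 7 bp
  95→101: 6 bp
  101→111: 10 bp
  111→117: 6 bp
  117→121: 4 bp
  121→126: 5 bp
  126→132: 6 bp
  132→157: 25 bp
  157→163: 6 bp
  163→168: 5 bp
  168→15 (wrap): 170-168+15 = 17 bp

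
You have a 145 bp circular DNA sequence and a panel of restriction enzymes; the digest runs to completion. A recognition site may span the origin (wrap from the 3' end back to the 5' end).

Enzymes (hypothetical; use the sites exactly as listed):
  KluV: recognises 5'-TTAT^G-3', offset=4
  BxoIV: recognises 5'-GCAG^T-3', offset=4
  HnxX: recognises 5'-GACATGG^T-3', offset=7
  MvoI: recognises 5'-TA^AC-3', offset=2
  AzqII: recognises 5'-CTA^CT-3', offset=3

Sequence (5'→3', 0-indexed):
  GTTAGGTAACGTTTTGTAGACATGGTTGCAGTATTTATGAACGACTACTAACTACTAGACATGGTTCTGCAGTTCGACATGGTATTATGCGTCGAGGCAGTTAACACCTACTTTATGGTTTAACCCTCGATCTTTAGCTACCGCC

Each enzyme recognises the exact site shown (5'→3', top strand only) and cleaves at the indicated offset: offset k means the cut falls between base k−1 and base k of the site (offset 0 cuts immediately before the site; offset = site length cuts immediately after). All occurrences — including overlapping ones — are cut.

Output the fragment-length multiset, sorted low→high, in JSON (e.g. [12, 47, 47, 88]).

Site scan:
  KluV TTATG/4: at [34, 84, 112] ⇒ [38, 88, 116]
  BxoIV GCAGT/4: at [27, 68, 96] ⇒ [31, 72, 100]
  HnxX GACATGGT/7: at [18, 57, 75] ⇒ [25, 64, 82]
  MvoI TAAC/2: at [6, 48, 101, 120] ⇒ [8, 50, 103, 122]
  AzqII CTACT/3: at [44, 51, 107] ⇒ [47, 54, 110]

Pooled cuts: [8, 25, 31, 38, 47, 50, 54, 64, 72, 82, 88, 100, 103, 110, 116, 122]

Fragment lengths:
  8→25: 17 bp
  25→31: 6 bp
  31→38: 7 bp
  38→47: 9 bp
  47→50: 3 bp
  50→54: 4 bp
  54→64: 10 bp
  64→72: 8 bp
  72→82: 10 bp
  82→88: 6 bp
  88→100: 12 bp
  100→103: 3 bp
  103→110: 7 bp
  110→116: 6 bp
  116→122: 6 bp
  122→8 (wrap): 145-122+8 = 31 bp

[3,3,4,6,6,6,6,7,7,8,9,10,10,12,17,31]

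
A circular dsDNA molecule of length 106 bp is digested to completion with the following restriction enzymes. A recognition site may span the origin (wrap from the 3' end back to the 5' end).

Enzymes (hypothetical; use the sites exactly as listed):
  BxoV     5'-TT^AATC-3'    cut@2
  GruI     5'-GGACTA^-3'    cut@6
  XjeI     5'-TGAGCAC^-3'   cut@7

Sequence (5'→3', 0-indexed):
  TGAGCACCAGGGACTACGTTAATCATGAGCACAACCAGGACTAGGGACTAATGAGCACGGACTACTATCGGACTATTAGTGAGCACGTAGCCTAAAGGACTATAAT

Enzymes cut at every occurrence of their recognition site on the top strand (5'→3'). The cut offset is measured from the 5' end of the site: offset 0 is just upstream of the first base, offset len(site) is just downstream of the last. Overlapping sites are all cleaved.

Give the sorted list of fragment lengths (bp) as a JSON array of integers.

[4,6,7,8,9,11,11,11,11,12,16]

Per-enzyme occurrences:
  BxoV TTAATC/2: at [18] ⇒ [20]
  GruI GGACTA/6: at [10, 37, 44, 58, 69, 96] ⇒ [16, 43, 50, 64, 75, 102]
  XjeI TGAGCAC/7: at [0, 25, 51, 79] ⇒ [7, 32, 58, 86]

All cut coordinates (distinct, sorted): [7, 16, 20, 32, 43, 50, 58, 64, 75, 86, 102]

Fragments:
  7→16: 9 bp
  16→20: 4 bp
  20→32: 12 bp
  32→43: 11 bp
  43→50: 7 bp
  50→58: 8 bp
  58→64: 6 bp
  64→75: 11 bp
  75→86: 11 bp
  86→102: 16 bp
  102→7 (wrap): 106-102+7 = 11 bp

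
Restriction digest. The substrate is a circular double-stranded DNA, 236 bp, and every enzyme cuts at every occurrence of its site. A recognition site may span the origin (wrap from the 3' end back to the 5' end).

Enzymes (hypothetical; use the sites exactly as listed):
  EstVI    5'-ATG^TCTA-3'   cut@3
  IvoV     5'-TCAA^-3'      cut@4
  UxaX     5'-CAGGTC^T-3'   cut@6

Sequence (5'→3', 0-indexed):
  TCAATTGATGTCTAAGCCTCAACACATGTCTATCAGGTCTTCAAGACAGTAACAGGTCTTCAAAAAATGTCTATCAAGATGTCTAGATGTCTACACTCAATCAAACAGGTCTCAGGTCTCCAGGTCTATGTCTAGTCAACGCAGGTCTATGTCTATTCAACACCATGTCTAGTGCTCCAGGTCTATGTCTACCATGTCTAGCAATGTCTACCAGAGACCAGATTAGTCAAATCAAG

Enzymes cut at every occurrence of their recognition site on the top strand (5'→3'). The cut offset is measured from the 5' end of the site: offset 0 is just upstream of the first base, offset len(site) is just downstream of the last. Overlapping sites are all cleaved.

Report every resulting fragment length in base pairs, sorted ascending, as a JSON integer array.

[4,4,4,4,4,5,5,5,5,6,6,6,7,7,7,8,8,8,8,9,9,9,10,11,11,12,14,16,24]

Per-enzyme occurrences:
  EstVI (ATGTCTA, off=3): starts [7, 25, 66, 78, 86, 127, 148, 164, 184, 193, 203] → cuts [10, 28, 69, 81, 89, 130, 151, 167, 187, 196, 206]
  IvoV (TCAA, off=4): starts [0, 18, 40, 59, 73, 96, 100, 135, 156, 226, 231] → cuts [4, 22, 44, 63, 77, 100, 104, 139, 160, 230, 235]
  UxaX (CAGGTCT, off=6): starts [33, 52, 105, 112, 120, 141, 177] → cuts [39, 58, 111, 118, 126, 147, 183]

All cut coordinates (distinct, sorted): [4, 10, 22, 28, 39, 44, 58, 63, 69, 77, 81, 89, 100, 104, 111, 118, 126, 130, 139, 147, 151, 160, 167, 183, 187, 196, 206, 230, 235]

Fragments:
  4→10: 6 bp
  10→22: 12 bp
  22→28: 6 bp
  28→39: 11 bp
  39→44: 5 bp
  44→58: 14 bp
  58→63: 5 bp
  63→69: 6 bp
  69→77: 8 bp
  77→81: 4 bp
  81→89: 8 bp
  89→100: 11 bp
  100→104: 4 bp
  104→111: 7 bp
  111→118: 7 bp
  118→126: 8 bp
  126→130: 4 bp
  130→139: 9 bp
  139→147: 8 bp
  147→151: 4 bp
  151→160: 9 bp
  160→167: 7 bp
  167→183: 16 bp
  183→187: 4 bp
  187→196: 9 bp
  196→206: 10 bp
  206→230: 24 bp
  230→235: 5 bp
  235→4 (wrap): 236-235+4 = 5 bp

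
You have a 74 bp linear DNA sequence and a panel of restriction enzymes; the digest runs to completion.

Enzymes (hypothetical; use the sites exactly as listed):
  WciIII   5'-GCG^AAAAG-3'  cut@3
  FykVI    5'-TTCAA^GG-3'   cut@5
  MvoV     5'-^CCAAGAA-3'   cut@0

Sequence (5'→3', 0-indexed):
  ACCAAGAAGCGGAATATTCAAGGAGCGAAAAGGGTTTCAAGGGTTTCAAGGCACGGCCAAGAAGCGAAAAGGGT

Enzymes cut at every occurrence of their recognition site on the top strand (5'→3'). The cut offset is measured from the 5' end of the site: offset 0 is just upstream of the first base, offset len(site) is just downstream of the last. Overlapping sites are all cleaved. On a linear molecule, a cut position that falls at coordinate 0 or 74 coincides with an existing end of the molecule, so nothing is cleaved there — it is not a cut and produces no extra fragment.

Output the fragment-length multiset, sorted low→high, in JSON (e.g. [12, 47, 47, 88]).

Scan for sites:
  WciIII GCGAAAAG/3: at [24, 63] ⇒ [27, 66]
  FykVI TTCAAGG/5: at [16, 35, 44] ⇒ [21, 40, 49]
  MvoV CCAAGAA/0: at [1, 56] ⇒ [1, 56]

All cut coordinates (distinct, sorted): [1, 21, 27, 40, 49, 56, 66]

Fragment lengths:
  [0,1): 1 bp
  [1,21): 20 bp
  [21,27): 6 bp
  [27,40): 13 bp
  [40,49): 9 bp
  [49,56): 7 bp
  [56,66): 10 bp
  [66,74): 8 bp

[1,6,7,8,9,10,13,20]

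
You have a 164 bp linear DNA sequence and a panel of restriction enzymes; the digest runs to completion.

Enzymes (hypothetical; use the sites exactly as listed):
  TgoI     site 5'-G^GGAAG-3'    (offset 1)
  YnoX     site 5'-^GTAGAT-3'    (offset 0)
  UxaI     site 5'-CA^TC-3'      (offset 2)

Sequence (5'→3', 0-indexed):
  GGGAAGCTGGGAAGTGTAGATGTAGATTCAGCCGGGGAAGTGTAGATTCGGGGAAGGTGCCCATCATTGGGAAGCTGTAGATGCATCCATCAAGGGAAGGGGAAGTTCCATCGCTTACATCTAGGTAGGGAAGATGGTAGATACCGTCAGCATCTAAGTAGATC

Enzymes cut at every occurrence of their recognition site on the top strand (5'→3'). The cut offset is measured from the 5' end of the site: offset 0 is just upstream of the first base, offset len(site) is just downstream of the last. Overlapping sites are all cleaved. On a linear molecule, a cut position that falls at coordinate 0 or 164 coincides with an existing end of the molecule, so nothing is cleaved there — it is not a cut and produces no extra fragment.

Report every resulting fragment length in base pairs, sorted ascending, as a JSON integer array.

[1,4,5,5,6,6,6,6,6,7,7,8,8,9,9,9,10,10,12,14,16]

Per-enzyme occurrences:
  TgoI (GGGAAG, off=1): starts [0, 8, 34, 50, 68, 93, 99, 127] → cuts [1, 9, 35, 51, 69, 94, 100, 128]
  YnoX (GTAGAT, off=0): starts [15, 21, 41, 76, 136, 157] → cuts [15, 21, 41, 76, 136, 157]
  UxaI (CATC, off=2): starts [61, 83, 87, 108, 117, 150] → cuts [63, 85, 89, 110, 119, 152]

All cut coordinates (distinct, sorted): [1, 9, 15, 21, 35, 41, 51, 63, 69, 76, 85, 89, 94, 100, 110, 119, 128, 136, 152, 157]

Fragment lengths:
  [0,1): 1 bp
  [1,9): 8 bp
  [9,15): 6 bp
  [15,21): 6 bp
  [21,35): 14 bp
  [35,41): 6 bp
  [41,51): 10 bp
  [51,63): 12 bp
  [63,69): 6 bp
  [69,76): 7 bp
  [76,85): 9 bp
  [85,89): 4 bp
  [89,94): 5 bp
  [94,100): 6 bp
  [100,110): 10 bp
  [110,119): 9 bp
  [119,128): 9 bp
  [128,136): 8 bp
  [136,152): 16 bp
  [152,157): 5 bp
  [157,164): 7 bp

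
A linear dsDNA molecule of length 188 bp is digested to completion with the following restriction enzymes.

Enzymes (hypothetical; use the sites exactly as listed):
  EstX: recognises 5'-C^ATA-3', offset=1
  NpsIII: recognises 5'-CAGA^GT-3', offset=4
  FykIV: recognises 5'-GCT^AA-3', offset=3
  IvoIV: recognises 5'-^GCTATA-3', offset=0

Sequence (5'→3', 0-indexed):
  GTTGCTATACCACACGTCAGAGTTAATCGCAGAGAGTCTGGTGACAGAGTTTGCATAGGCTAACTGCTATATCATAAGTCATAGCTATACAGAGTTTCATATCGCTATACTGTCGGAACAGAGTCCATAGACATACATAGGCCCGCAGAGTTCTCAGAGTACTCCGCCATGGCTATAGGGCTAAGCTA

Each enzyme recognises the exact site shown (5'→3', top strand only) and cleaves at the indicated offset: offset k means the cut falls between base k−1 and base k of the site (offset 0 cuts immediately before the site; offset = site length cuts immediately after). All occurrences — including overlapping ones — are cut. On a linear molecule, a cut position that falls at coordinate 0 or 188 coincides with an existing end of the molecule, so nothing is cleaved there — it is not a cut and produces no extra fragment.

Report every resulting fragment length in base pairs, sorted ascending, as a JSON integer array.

[3,3,4,4,4,5,5,6,6,6,7,7,8,9,10,11,13,13,18,19,27]

Scan for sites:
  EstX (CATA, off=1): starts [53, 72, 79, 97, 125, 131, 135] → cuts [54, 73, 80, 98, 126, 132, 136]
  NpsIII (CAGAGT, off=4): starts [17, 44, 89, 118, 145, 154] → cuts [21, 48, 93, 122, 149, 158]
  FykIV (GCTAA, off=3): starts [58, 179] → cuts [61, 182]
  IvoIV (GCTATA, off=0): starts [3, 65, 83, 103, 171] → cuts [3, 65, 83, 103, 171]

Pooled cuts: [3, 21, 48, 54, 61, 65, 73, 80, 83, 93, 98, 103, 122, 126, 132, 136, 149, 158, 171, 182]

Fragments:
  [0,3): 3 bp
  [3,21): 18 bp
  [21,48): 27 bp
  [48,54): 6 bp
  [54,61): 7 bp
  [61,65): 4 bp
  [65,73): 8 bp
  [73,80): 7 bp
  [80,83): 3 bp
  [83,93): 10 bp
  [93,98): 5 bp
  [98,103): 5 bp
  [103,122): 19 bp
  [122,126): 4 bp
  [126,132): 6 bp
  [132,136): 4 bp
  [136,149): 13 bp
  [149,158): 9 bp
  [158,171): 13 bp
  [171,182): 11 bp
  [182,188): 6 bp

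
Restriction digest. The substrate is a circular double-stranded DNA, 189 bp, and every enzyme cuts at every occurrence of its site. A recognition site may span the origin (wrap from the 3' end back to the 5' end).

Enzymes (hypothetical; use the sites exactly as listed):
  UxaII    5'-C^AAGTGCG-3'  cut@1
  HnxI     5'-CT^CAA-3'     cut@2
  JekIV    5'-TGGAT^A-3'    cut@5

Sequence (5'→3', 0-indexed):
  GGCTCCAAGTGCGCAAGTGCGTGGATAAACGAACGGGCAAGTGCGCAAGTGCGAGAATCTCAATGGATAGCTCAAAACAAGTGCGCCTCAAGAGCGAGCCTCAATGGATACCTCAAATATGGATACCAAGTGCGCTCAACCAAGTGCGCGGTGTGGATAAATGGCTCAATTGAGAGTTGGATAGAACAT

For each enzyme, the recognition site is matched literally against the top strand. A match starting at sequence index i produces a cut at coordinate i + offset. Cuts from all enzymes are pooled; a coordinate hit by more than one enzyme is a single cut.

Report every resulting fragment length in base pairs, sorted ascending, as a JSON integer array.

Per-enzyme occurrences:
  UxaII CAAGTGCG/1: at [5, 13, 37, 45, 77, 126, 140] ⇒ [6, 14, 38, 46, 78, 127, 141]
  HnxI CTCAA/2: at [58, 70, 86, 99, 111, 134, 164] ⇒ [60, 72, 88, 101, 113, 136, 166]
  JekIV TGGATA/5: at [21, 63, 104, 119, 153, 177] ⇒ [26, 68, 109, 124, 158, 182]

Pooled cuts: [6, 14, 26, 38, 46, 60, 68, 72, 78, 88, 101, 109, 113, 124, 127, 136, 141, 158, 166, 182]

Fragments:
  6→14: 8 bp
  14→26: 12 bp
  26→38: 12 bp
  38→46: 8 bp
  46→60: 14 bp
  60→68: 8 bp
  68→72: 4 bp
  72→78: 6 bp
  78→88: 10 bp
  88→101: 13 bp
  101→109: 8 bp
  109→113: 4 bp
  113→124: 11 bp
  124→127: 3 bp
  127→136: 9 bp
  136→141: 5 bp
  141→158: 17 bp
  158→166: 8 bp
  166→182: 16 bp
  182→6 (wrap): 189-182+6 = 13 bp

[3,4,4,5,6,8,8,8,8,8,9,10,11,12,12,13,13,14,16,17]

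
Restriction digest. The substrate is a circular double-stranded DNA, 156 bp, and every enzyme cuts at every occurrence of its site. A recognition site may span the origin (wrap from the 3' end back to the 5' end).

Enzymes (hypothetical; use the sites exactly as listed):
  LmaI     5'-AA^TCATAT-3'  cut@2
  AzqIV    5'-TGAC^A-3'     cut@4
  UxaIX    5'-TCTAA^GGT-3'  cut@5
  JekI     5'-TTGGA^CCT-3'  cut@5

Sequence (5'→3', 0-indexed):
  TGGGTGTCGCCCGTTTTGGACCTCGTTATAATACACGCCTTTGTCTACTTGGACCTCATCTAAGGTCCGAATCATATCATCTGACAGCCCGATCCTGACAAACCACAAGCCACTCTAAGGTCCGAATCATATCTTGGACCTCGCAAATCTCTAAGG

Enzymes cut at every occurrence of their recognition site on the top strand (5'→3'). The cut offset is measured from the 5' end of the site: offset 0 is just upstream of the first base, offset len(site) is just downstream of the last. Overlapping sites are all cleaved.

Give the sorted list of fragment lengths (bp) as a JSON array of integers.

Scan for sites:
  LmaI AATCATAT/2: at [69, 124] ⇒ [71, 126]
  AzqIV TGACA/4: at [81, 95] ⇒ [85, 99]
  UxaIX TCTAAGGT/5: at [58, 113, 149] ⇒ [63, 118, 154]
  JekI TTGGACCT/5: at [15, 48, 133] ⇒ [20, 53, 138]

Pooled cuts: [20, 53, 63, 71, 85, 99, 118, 126, 138, 154]

Fragments:
  20→53: 33 bp
  53→63: 10 bp
  63→71: 8 bp
  71→85: 14 bp
  85→99: 14 bp
  99→118: 19 bp
  118→126: 8 bp
  126→138: 12 bp
  138→154: 16 bp
  154→20 (wrap): 156-154+20 = 22 bp

[8,8,10,12,14,14,16,19,22,33]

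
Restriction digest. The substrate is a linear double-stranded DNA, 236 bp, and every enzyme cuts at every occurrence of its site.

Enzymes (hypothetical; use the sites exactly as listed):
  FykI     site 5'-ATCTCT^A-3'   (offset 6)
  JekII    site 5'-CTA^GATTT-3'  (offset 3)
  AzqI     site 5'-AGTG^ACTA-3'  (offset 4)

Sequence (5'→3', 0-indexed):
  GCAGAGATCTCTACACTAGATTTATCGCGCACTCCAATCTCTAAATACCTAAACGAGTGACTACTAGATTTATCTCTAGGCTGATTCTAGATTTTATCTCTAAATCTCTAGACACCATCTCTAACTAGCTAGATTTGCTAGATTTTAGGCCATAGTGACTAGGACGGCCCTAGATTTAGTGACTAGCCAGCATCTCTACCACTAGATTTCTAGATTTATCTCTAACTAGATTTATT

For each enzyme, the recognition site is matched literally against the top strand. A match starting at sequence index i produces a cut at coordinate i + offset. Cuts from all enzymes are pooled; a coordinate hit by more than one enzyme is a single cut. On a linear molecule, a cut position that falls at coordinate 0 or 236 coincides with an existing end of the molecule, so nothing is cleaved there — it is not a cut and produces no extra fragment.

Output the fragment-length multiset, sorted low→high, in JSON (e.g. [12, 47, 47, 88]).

[5,6,7,7,8,8,8,9,9,9,11,11,12,12,12,13,15,16,17,17,24]

Per-enzyme occurrences:
  FykI (ATCTCTA, off=6): starts [6, 36, 71, 95, 103, 116, 191, 217] → cuts [12, 42, 77, 101, 109, 122, 197, 223]
  JekII (CTAGATTT, off=3): starts [15, 63, 86, 128, 137, 169, 201, 209, 225] → cuts [18, 66, 89, 131, 140, 172, 204, 212, 228]
  AzqI (AGTGACTA, off=4): starts [55, 153, 177] → cuts [59, 157, 181]

All cut coordinates (distinct, sorted): [12, 18, 42, 59, 66, 77, 89, 101, 109, 122, 131, 140, 157, 172, 181, 197, 204, 212, 223, 228]

Fragments:
  [0,12): 12 bp
  [12,18): 6 bp
  [18,42): 24 bp
  [42,59): 17 bp
  [59,66): 7 bp
  [66,77): 11 bp
  [77,89): 12 bp
  [89,101): 12 bp
  [101,109): 8 bp
  [109,122): 13 bp
  [122,131): 9 bp
  [131,140): 9 bp
  [140,157): 17 bp
  [157,172): 15 bp
  [172,181): 9 bp
  [181,197): 16 bp
  [197,204): 7 bp
  [204,212): 8 bp
  [212,223): 11 bp
  [223,228): 5 bp
  [228,236): 8 bp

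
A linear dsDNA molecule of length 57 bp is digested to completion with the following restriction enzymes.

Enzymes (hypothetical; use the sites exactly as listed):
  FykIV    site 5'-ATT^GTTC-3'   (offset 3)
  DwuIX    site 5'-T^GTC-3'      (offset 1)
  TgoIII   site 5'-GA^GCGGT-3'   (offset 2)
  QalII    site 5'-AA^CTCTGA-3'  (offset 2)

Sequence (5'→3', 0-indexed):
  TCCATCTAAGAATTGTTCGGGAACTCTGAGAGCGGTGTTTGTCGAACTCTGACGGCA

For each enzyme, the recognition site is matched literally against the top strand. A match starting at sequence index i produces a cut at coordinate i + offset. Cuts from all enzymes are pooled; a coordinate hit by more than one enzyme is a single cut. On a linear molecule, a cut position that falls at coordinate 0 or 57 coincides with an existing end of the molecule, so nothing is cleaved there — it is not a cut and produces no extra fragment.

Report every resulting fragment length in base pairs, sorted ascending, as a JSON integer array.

Scan for sites:
  FykIV ATTGTTC/3: at [11] ⇒ [14]
  DwuIX TGTC/1: at [39] ⇒ [40]
  TgoIII GAGCGGT/2: at [29] ⇒ [31]
  QalII AACTCTGA/2: at [21, 44] ⇒ [23, 46]

Pooled cuts: [14, 23, 31, 40, 46]

Fragments:
  [0,14): 14 bp
  [14,23): 9 bp
  [23,31): 8 bp
  [31,40): 9 bp
  [40,46): 6 bp
  [46,57): 11 bp

[6,8,9,9,11,14]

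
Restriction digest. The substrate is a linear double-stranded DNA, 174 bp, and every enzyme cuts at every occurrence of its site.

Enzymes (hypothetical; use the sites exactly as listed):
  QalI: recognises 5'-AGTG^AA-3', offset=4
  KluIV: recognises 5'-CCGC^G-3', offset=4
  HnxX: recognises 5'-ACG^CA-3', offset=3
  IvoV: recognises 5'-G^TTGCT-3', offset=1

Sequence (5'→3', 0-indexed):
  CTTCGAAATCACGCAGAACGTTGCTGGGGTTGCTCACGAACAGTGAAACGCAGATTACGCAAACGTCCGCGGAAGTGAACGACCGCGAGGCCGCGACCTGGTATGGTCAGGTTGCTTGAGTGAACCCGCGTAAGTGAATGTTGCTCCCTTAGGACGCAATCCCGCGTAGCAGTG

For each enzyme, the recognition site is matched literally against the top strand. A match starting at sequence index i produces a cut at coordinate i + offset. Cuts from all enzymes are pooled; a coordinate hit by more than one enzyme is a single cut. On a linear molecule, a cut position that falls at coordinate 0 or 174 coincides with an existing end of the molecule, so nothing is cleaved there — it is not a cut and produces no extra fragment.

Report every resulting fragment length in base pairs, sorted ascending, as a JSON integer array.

Site scan:
  QalI (AGTGAA, off=4): starts [41, 73, 118, 132] → cuts [45, 77, 122, 136]
  KluIV (CCGCG, off=4): starts [66, 82, 90, 125, 161] → cuts [70, 86, 94, 129, 165]
  HnxX (ACGCA, off=3): starts [10, 47, 56, 153] → cuts [13, 50, 59, 156]
  IvoV (GTTGCT, off=1): starts [19, 28, 110, 139] → cuts [20, 29, 111, 140]

All cut coordinates (distinct, sorted): [13, 20, 29, 45, 50, 59, 70, 77, 86, 94, 111, 122, 129, 136, 140, 156, 165]

Fragments:
  [0,13): 13 bp
  [13,20): 7 bp
  [20,29): 9 bp
  [29,45): 16 bp
  [45,50): 5 bp
  [50,59): 9 bp
  [59,70): 11 bp
  [70,77): 7 bp
  [77,86): 9 bp
  [86,94): 8 bp
  [94,111): 17 bp
  [111,122): 11 bp
  [122,129): 7 bp
  [129,136): 7 bp
  [136,140): 4 bp
  [140,156): 16 bp
  [156,165): 9 bp
  [165,174): 9 bp

[4,5,7,7,7,7,8,9,9,9,9,9,11,11,13,16,16,17]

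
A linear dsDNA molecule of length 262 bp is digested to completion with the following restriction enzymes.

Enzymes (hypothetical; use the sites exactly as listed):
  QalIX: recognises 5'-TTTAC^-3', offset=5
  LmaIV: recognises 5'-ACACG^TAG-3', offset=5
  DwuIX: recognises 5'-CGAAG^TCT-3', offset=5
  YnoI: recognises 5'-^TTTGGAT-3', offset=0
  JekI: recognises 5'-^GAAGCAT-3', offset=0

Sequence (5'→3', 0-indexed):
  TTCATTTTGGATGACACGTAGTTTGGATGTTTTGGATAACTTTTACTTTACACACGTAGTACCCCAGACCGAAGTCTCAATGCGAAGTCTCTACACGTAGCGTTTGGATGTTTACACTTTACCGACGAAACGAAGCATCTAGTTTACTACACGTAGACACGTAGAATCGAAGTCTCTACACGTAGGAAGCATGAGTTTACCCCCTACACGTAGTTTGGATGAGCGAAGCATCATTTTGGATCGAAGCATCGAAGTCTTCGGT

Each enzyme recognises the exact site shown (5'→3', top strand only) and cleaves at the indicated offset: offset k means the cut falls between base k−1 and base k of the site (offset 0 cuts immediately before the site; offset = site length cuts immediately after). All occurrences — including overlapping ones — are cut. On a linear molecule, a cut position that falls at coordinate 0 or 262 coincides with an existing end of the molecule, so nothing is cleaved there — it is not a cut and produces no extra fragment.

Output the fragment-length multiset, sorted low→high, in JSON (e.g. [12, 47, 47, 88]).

Site scan:
  QalIX (TTTAC, off=5): starts [41, 46, 110, 117, 142, 195] → cuts [46, 51, 115, 122, 147, 200]
  LmaIV (ACACGTAG, off=5): starts [13, 51, 92, 148, 156, 177, 205] → cuts [18, 56, 97, 153, 161, 182, 210]
  DwuIX (CGAAGTCT, off=5): starts [69, 82, 167, 249] → cuts [74, 87, 172, 254]
  YnoI (TTTGGAT, off=0): starts [5, 21, 30, 102, 213, 234] → cuts [5, 21, 30, 102, 213, 234]
  JekI (GAAGCAT, off=0): starts [131, 185, 224, 242] → cuts [131, 185, 224, 242]

All cut coordinates (distinct, sorted): [5, 18, 21, 30, 46, 51, 56, 74, 87, 97, 102, 115, 122, 131, 147, 153, 161, 172, 182, 185, 200, 210, 213, 224, 234, 242, 254]

Fragments:
  [0,5): 5 bp
  [5,18): 13 bp
  [18,21): 3 bp
  [21,30): 9 bp
  [30,46): 16 bp
  [46,51): 5 bp
  [51,56): 5 bp
  [56,74): 18 bp
  [74,87): 13 bp
  [87,97): 10 bp
  [97,102): 5 bp
  [102,115): 13 bp
  [115,122): 7 bp
  [122,131): 9 bp
  [131,147): 16 bp
  [147,153): 6 bp
  [153,161): 8 bp
  [161,172): 11 bp
  [172,182): 10 bp
  [182,185): 3 bp
  [185,200): 15 bp
  [200,210): 10 bp
  [210,213): 3 bp
  [213,224): 11 bp
  [224,234): 10 bp
  [234,242): 8 bp
  [242,254): 12 bp
  [254,262): 8 bp

[3,3,3,5,5,5,5,6,7,8,8,8,9,9,10,10,10,10,11,11,12,13,13,13,15,16,16,18]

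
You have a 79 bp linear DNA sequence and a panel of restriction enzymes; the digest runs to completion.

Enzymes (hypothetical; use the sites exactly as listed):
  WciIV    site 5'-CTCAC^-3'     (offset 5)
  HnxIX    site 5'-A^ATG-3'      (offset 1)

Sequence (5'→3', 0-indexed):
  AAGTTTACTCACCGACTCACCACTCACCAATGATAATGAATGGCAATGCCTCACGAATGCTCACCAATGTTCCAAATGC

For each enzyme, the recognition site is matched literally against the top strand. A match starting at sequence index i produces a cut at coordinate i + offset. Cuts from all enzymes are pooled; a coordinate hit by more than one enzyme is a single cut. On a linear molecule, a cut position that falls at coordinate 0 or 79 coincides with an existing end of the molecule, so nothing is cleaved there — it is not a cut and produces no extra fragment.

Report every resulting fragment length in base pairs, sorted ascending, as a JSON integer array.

Scan for sites:
  WciIV CTCAC/5: at [7, 15, 22, 49, 59] ⇒ [12, 20, 27, 54, 64]
  HnxIX AATG/1: at [28, 34, 38, 44, 55, 65, 74] ⇒ [29, 35, 39, 45, 56, 66, 75]

All cut coordinates (distinct, sorted): [12, 20, 27, 29, 35, 39, 45, 54, 56, 64, 66, 75]

Fragments:
  [0,12): 12 bp
  [12,20): 8 bp
  [20,27): 7 bp
  [27,29): 2 bp
  [29,35): 6 bp
  [35,39): 4 bp
  [39,45): 6 bp
  [45,54): 9 bp
  [54,56): 2 bp
  [56,64): 8 bp
  [64,66): 2 bp
  [66,75): 9 bp
  [75,79): 4 bp

[2,2,2,4,4,6,6,7,8,8,9,9,12]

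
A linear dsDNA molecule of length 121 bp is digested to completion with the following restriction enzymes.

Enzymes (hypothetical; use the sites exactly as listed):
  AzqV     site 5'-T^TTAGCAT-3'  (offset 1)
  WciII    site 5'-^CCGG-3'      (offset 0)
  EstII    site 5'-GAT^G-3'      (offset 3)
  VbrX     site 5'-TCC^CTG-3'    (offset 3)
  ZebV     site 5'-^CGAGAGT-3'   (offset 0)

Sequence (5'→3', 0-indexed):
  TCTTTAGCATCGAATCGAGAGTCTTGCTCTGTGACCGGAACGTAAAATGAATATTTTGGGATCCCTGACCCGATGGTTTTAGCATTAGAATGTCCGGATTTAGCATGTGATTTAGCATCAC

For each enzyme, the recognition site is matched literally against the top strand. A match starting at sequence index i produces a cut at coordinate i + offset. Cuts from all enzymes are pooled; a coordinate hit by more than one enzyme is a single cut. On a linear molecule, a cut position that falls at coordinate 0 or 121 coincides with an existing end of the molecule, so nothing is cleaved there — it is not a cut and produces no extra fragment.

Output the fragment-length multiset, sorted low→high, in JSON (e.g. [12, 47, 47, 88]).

Per-enzyme occurrences:
  AzqV (TTTAGCAT, off=1): starts [2, 77, 98, 110] → cuts [3, 78, 99, 111]
  WciII (CCGG, off=0): starts [34, 93] → cuts [34, 93]
  EstII (GATG, off=3): starts [71] → cuts [74]
  VbrX (TCCCTG, off=3): starts [61] → cuts [64]
  ZebV (CGAGAGT, off=0): starts [15] → cuts [15]

All cut coordinates (distinct, sorted): [3, 15, 34, 64, 74, 78, 93, 99, 111]

Fragments:
  [0,3): 3 bp
  [3,15): 12 bp
  [15,34): 19 bp
  [34,64): 30 bp
  [64,74): 10 bp
  [74,78): 4 bp
  [78,93): 15 bp
  [93,99): 6 bp
  [99,111): 12 bp
  [111,121): 10 bp

[3,4,6,10,10,12,12,15,19,30]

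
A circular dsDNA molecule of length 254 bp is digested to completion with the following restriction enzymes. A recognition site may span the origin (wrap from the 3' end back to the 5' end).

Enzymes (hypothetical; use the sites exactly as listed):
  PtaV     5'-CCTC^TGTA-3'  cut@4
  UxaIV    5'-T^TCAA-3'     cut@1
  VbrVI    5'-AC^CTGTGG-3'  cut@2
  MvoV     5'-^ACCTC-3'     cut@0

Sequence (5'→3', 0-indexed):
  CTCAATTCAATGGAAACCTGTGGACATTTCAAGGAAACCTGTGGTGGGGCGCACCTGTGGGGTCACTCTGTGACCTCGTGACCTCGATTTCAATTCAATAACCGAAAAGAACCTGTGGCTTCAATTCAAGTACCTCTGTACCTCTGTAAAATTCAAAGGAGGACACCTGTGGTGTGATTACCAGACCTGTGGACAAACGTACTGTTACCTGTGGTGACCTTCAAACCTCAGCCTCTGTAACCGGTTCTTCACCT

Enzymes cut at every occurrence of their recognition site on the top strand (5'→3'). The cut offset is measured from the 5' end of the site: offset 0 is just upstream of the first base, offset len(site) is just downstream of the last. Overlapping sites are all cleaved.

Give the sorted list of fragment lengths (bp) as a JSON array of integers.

[3,4,5,5,5,5,6,8,8,8,9,10,10,11,11,11,12,14,15,16,18,18,20,22]

Site scan:
  PtaV (CCTCTGTA, off=4): starts [132, 140, 231] → cuts [136, 144, 235]
  UxaIV (TTCAA, off=1): starts [5, 27, 88, 93, 119, 124, 151, 219] → cuts [6, 28, 89, 94, 120, 125, 152, 220]
  VbrVI (ACCTGTGG, off=2): starts [15, 36, 52, 110, 164, 184, 206] → cuts [17, 38, 54, 112, 166, 186, 208]
  MvoV (ACCTC, off=0): starts [72, 80, 131, 139, 224, 250] → cuts [72, 80, 131, 139, 224, 250]

Pooled cuts: [6, 17, 28, 38, 54, 72, 80, 89, 94, 112, 120, 125, 131, 136, 139, 144, 152, 166, 186, 208, 220, 224, 235, 250]

Fragment lengths:
  6→17: 11 bp
  17→28: 11 bp
  28→38: 10 bp
  38→54: 16 bp
  54→72: 18 bp
  72→80: 8 bp
  80→89: 9 bp
  89→94: 5 bp
  94→112: 18 bp
  112→120: 8 bp
  120→125: 5 bp
  125→131: 6 bp
  131→136: 5 bp
  136→139: 3 bp
  139→144: 5 bp
  144→152: 8 bp
  152→166: 14 bp
  166→186: 20 bp
  186→208: 22 bp
  208→220: 12 bp
  220→224: 4 bp
  224→235: 11 bp
  235→250: 15 bp
  250→6 (wrap): 254-250+6 = 10 bp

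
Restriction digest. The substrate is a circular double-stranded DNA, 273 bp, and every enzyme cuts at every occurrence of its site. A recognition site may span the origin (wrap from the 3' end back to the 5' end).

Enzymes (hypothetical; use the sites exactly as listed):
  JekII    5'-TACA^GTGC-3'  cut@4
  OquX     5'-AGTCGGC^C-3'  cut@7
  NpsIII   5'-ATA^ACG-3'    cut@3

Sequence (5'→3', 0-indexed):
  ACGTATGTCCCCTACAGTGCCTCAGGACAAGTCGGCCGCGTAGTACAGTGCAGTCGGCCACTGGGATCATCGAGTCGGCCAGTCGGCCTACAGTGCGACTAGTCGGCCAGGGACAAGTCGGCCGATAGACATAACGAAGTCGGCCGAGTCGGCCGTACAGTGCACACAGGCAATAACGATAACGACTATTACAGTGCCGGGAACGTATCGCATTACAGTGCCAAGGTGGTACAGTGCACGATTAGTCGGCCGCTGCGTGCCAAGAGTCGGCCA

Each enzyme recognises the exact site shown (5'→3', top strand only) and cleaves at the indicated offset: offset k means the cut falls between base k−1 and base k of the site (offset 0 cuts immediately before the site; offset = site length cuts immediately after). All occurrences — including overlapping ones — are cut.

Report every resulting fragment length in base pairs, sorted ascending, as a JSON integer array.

Scan for sites:
  JekII TACAGTGC/4: at [12, 43, 88, 155, 189, 213, 229] ⇒ [16, 47, 92, 159, 193, 217, 233]
  OquX AGTCGGCC/7: at [29, 51, 72, 80, 100, 115, 137, 146, 243, 264] ⇒ [36, 58, 79, 87, 107, 122, 144, 153, 250, 271]
  NpsIII ATAACG/3: at [130, 172, 178] ⇒ [133, 175, 181]

Pooled cuts: [16, 36, 47, 58, 79, 87, 92, 107, 122, 133, 144, 153, 159, 175, 181, 193, 217, 233, 250, 271]

Fragment lengths:
  16→36: 20 bp
  36→47: 11 bp
  47→58: 11 bp
  58→79: 21 bp
  79→87: 8 bp
  87→92: 5 bp
  92→107: 15 bp
  107→122: 15 bp
  122→133: 11 bp
  133→144: 11 bp
  144→153: 9 bp
  153→159: 6 bp
  159→175: 16 bp
  175→181: 6 bp
  181→193: 12 bp
  193→217: 24 bp
  217→233: 16 bp
  233→250: 17 bp
  250→271: 21 bp
  271→16 (wrap): 273-271+16 = 18 bp

[5,6,6,8,9,11,11,11,11,12,15,15,16,16,17,18,20,21,21,24]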